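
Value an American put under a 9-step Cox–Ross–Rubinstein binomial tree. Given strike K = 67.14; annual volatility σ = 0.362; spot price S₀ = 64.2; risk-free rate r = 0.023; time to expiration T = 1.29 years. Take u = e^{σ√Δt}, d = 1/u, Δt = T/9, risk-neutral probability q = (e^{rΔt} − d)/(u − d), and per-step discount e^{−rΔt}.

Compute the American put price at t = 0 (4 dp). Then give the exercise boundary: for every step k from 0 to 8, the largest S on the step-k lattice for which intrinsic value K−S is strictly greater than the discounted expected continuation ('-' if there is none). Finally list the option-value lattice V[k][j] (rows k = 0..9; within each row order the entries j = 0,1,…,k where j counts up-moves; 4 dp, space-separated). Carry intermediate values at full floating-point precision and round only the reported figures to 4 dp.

price = 11.4644
boundary = - - - - 37.1068 42.5573 37.1068 42.5573 48.8083
tree:
11.4644
15.2725 7.3816
19.7627 10.4705 4.0567
24.7746 14.4217 6.2246 1.7154
30.0332 19.1986 9.3006 2.9058 0.4264
34.7857 24.5827 13.4468 4.8333 0.8192 0.0000
38.9294 30.0332 18.6563 7.8462 1.5739 0.0000 0.0000
42.5425 34.7857 24.5827 12.3081 3.0239 0.0000 0.0000 0.0000
45.6928 38.9294 30.0332 18.3317 5.8098 0.0000 0.0000 0.0000 0.0000
48.4396 42.5425 34.7857 24.5827 11.1624 0.0000 0.0000 0.0000 0.0000 0.0000

params: Δt=0.14333 u=1.14689 d=0.87193 q=0.47780 e^(-rΔt)=0.99671
t_9 payoffs: 48.4396 42.5425 34.7857 24.5827 11.1624 0.0000 0.0000 0.0000 0.0000 0.0000
t_8: node(8,0) S=21.4472 payoff=45.6928 vs cont=45.4718 → 45.6928 [stop]  node(8,1) S=28.2106 payoff=38.9294 vs cont=38.7084 → 38.9294 [stop]  node(8,2) S=37.1068 payoff=30.0332 vs cont=29.8123 → 30.0332 [stop]  node(8,3) S=48.8083 payoff=18.3317 vs cont=18.1107 → 18.3317 [stop]  node(8,4) S=64.2000 payoff=2.9400 vs cont=5.8098 → 5.8098 [wait]  node(8,5) S=84.4454 payoff=0.0000 vs cont=0.0000 → 0.0000 [wait]  node(8,6) S=111.0752 payoff=0.0000 vs cont=0.0000 → 0.0000 [wait]  node(8,7) S=146.1026 payoff=0.0000 vs cont=0.0000 → 0.0000 [wait]  node(8,8) S=192.1759 payoff=0.0000 vs cont=0.0000 → 0.0000 [wait]  ⇒ S*(8)=48.8083
t_7: node(7,0) S=24.5975 payoff=42.5425 vs cont=42.3215 → 42.5425 [stop]  node(7,1) S=32.3543 payoff=34.7857 vs cont=34.5647 → 34.7857 [stop]  node(7,2) S=42.5573 payoff=24.5827 vs cont=24.3618 → 24.5827 [stop]  node(7,3) S=55.9776 payoff=11.1624 vs cont=12.3081 → 12.3081 [wait]  node(7,4) S=73.6301 payoff=0.0000 vs cont=3.0239 → 3.0239 [wait]  node(7,5) S=96.8493 payoff=0.0000 vs cont=0.0000 → 0.0000 [wait]  node(7,6) S=127.3906 payoff=0.0000 vs cont=0.0000 → 0.0000 [wait]  node(7,7) S=167.5631 payoff=0.0000 vs cont=0.0000 → 0.0000 [wait]  ⇒ S*(7)=42.5573
t_6: node(6,0) S=28.2106 payoff=38.9294 vs cont=38.7084 → 38.9294 [stop]  node(6,1) S=37.1068 payoff=30.0332 vs cont=29.8123 → 30.0332 [stop]  node(6,2) S=48.8083 payoff=18.3317 vs cont=18.6563 → 18.6563 [wait]  node(6,3) S=64.2000 payoff=2.9400 vs cont=7.8462 → 7.8462 [wait]  node(6,4) S=84.4454 payoff=0.0000 vs cont=1.5739 → 1.5739 [wait]  node(6,5) S=111.0752 payoff=0.0000 vs cont=0.0000 → 0.0000 [wait]  node(6,6) S=146.1026 payoff=0.0000 vs cont=0.0000 → 0.0000 [wait]  ⇒ S*(6)=37.1068
t_5: node(5,0) S=32.3543 payoff=34.7857 vs cont=34.5647 → 34.7857 [stop]  node(5,1) S=42.5573 payoff=24.5827 vs cont=24.5164 → 24.5827 [stop]  node(5,2) S=55.9776 payoff=11.1624 vs cont=13.4468 → 13.4468 [wait]  node(5,3) S=73.6301 payoff=0.0000 vs cont=4.8333 → 4.8333 [wait]  node(5,4) S=96.8493 payoff=0.0000 vs cont=0.8192 → 0.8192 [wait]  node(5,5) S=127.3906 payoff=0.0000 vs cont=0.0000 → 0.0000 [wait]  ⇒ S*(5)=42.5573
t_4: node(4,0) S=37.1068 payoff=30.0332 vs cont=29.8123 → 30.0332 [stop]  node(4,1) S=48.8083 payoff=18.3317 vs cont=19.1986 → 19.1986 [wait]  node(4,2) S=64.2000 payoff=2.9400 vs cont=9.3006 → 9.3006 [wait]  node(4,3) S=84.4454 payoff=0.0000 vs cont=2.9058 → 2.9058 [wait]  node(4,4) S=111.0752 payoff=0.0000 vs cont=0.4264 → 0.4264 [wait]  ⇒ S*(4)=37.1068
t_3: node(3,0) S=42.5573 payoff=24.5827 vs cont=24.7746 → 24.7746 [wait]  node(3,1) S=55.9776 payoff=11.1624 vs cont=14.4217 → 14.4217 [wait]  node(3,2) S=73.6301 payoff=0.0000 vs cont=6.2246 → 6.2246 [wait]  node(3,3) S=96.8493 payoff=0.0000 vs cont=1.7154 → 1.7154 [wait]  ⇒ S*(3)=-
t_2: node(2,0) S=48.8083 payoff=18.3317 vs cont=19.7627 → 19.7627 [wait]  node(2,1) S=64.2000 payoff=2.9400 vs cont=10.4705 → 10.4705 [wait]  node(2,2) S=84.4454 payoff=0.0000 vs cont=4.0567 → 4.0567 [wait]  ⇒ S*(2)=-
t_1: node(1,0) S=55.9776 payoff=11.1624 vs cont=15.2725 → 15.2725 [wait]  node(1,1) S=73.6301 payoff=0.0000 vs cont=7.3816 → 7.3816 [wait]  ⇒ S*(1)=-
t_0: node(0,0) S=64.2000 payoff=2.9400 vs cont=11.4644 → 11.4644 [wait]  ⇒ S*(0)=-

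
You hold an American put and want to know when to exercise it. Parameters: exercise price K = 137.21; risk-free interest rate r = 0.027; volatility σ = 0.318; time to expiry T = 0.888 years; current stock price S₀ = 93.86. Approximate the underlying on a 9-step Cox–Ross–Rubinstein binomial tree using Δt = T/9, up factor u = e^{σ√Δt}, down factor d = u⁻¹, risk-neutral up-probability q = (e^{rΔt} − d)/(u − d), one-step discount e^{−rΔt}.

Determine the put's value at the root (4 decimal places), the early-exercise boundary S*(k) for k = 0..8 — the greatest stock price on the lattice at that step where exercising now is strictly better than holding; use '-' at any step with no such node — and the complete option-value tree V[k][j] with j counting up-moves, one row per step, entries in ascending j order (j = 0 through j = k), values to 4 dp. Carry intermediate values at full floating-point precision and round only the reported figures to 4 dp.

params: Δt=0.09867 u=1.10505 d=0.90494 q=0.48838 e^(-rΔt)=0.99734
t_9 payoffs: 99.0108 90.5639 80.2491 67.6534 52.2724 33.4903 10.5549 0.0000 0.0000 0.0000
t_8: node(8,0) S=42.2119 payoff=94.9981 vs cont=94.6331 → 94.9981 [stop]  node(8,1) S=51.5462 payoff=85.6638 vs cont=85.2988 → 85.6638 [stop]  node(8,2) S=62.9445 payoff=74.2655 vs cont=73.9005 → 74.2655 [stop]  node(8,3) S=76.8633 payoff=60.3467 vs cont=59.9816 → 60.3467 [stop]  node(8,4) S=93.8600 payoff=43.3500 vs cont=42.9850 → 43.3500 [stop]  node(8,5) S=114.6151 payoff=22.5949 vs cont=22.2298 → 22.5949 [stop]  node(8,6) S=139.9598 payoff=0.0000 vs cont=5.3857 → 5.3857 [wait]  node(8,7) S=170.9090 payoff=0.0000 vs cont=0.0000 → 0.0000 [wait]  node(8,8) S=208.7018 payoff=0.0000 vs cont=0.0000 → 0.0000 [wait]  ⇒ S*(8)=114.6151
t_7: node(7,0) S=46.6461 payoff=90.5639 vs cont=90.1988 → 90.5639 [stop]  node(7,1) S=56.9609 payoff=80.2491 vs cont=79.8840 → 80.2491 [stop]  node(7,2) S=69.5566 payoff=67.6534 vs cont=67.2883 → 67.6534 [stop]  node(7,3) S=84.9376 payoff=52.2724 vs cont=51.9074 → 52.2724 [stop]  node(7,4) S=103.7197 payoff=33.4903 vs cont=33.1253 → 33.4903 [stop]  node(7,5) S=126.6551 payoff=10.5549 vs cont=14.1525 → 14.1525 [wait]  node(7,6) S=154.6622 payoff=0.0000 vs cont=2.7481 → 2.7481 [wait]  node(7,7) S=188.8624 payoff=0.0000 vs cont=0.0000 → 0.0000 [wait]  ⇒ S*(7)=103.7197
t_6: node(6,0) S=51.5462 payoff=85.6638 vs cont=85.2988 → 85.6638 [stop]  node(6,1) S=62.9445 payoff=74.2655 vs cont=73.9005 → 74.2655 [stop]  node(6,2) S=76.8633 payoff=60.3467 vs cont=59.9816 → 60.3467 [stop]  node(6,3) S=93.8600 payoff=43.3500 vs cont=42.9850 → 43.3500 [stop]  node(6,4) S=114.6151 payoff=22.5949 vs cont=23.9822 → 23.9822 [wait]  node(6,5) S=139.9598 payoff=0.0000 vs cont=8.5600 → 8.5600 [wait]  node(6,6) S=170.9090 payoff=0.0000 vs cont=1.4023 → 1.4023 [wait]  ⇒ S*(6)=93.8600
t_5: node(5,0) S=56.9609 payoff=80.2491 vs cont=79.8840 → 80.2491 [stop]  node(5,1) S=69.5566 payoff=67.6534 vs cont=67.2883 → 67.6534 [stop]  node(5,2) S=84.9376 payoff=52.2724 vs cont=51.9074 → 52.2724 [stop]  node(5,3) S=103.7197 payoff=33.4903 vs cont=33.8010 → 33.8010 [wait]  node(5,4) S=126.6551 payoff=10.5549 vs cont=16.4065 → 16.4065 [wait]  node(5,5) S=154.6622 payoff=0.0000 vs cont=5.0508 → 5.0508 [wait]  ⇒ S*(5)=84.9376
t_4: node(4,0) S=62.9445 payoff=74.2655 vs cont=73.9005 → 74.2655 [stop]  node(4,1) S=76.8633 payoff=60.3467 vs cont=59.9816 → 60.3467 [stop]  node(4,2) S=93.8600 payoff=43.3500 vs cont=43.1363 → 43.3500 [stop]  node(4,3) S=114.6151 payoff=22.5949 vs cont=25.2386 → 25.2386 [wait]  node(4,4) S=139.9598 payoff=0.0000 vs cont=10.8318 → 10.8318 [wait]  ⇒ S*(4)=93.8600
t_3: node(3,0) S=69.5566 payoff=67.6534 vs cont=67.2883 → 67.6534 [stop]  node(3,1) S=84.9376 payoff=52.2724 vs cont=51.9074 → 52.2724 [stop]  node(3,2) S=103.7197 payoff=33.4903 vs cont=34.4130 → 34.4130 [wait]  node(3,3) S=126.6551 payoff=10.5549 vs cont=18.1542 → 18.1542 [wait]  ⇒ S*(3)=84.9376
t_2: node(2,0) S=76.8633 payoff=60.3467 vs cont=59.9816 → 60.3467 [stop]  node(2,1) S=93.8600 payoff=43.3500 vs cont=43.4344 → 43.4344 [wait]  node(2,2) S=114.6151 payoff=22.5949 vs cont=26.4021 → 26.4021 [wait]  ⇒ S*(2)=76.8633
t_1: node(1,0) S=84.9376 payoff=52.2724 vs cont=51.9485 → 52.2724 [stop]  node(1,1) S=103.7197 payoff=33.4903 vs cont=35.0227 → 35.0227 [wait]  ⇒ S*(1)=84.9376
t_0: node(0,0) S=93.8600 payoff=43.3500 vs cont=43.7314 → 43.7314 [wait]  ⇒ S*(0)=-

price = 43.7314
boundary = - 84.9376 76.8633 84.9376 93.8600 84.9376 93.8600 103.7197 114.6151
tree:
43.7314
52.2724 35.0227
60.3467 43.4344 26.4021
67.6534 52.2724 34.4130 18.1542
74.2655 60.3467 43.3500 25.2386 10.8318
80.2491 67.6534 52.2724 33.8010 16.4065 5.0508
85.6638 74.2655 60.3467 43.3500 23.9822 8.5600 1.4023
90.5639 80.2491 67.6534 52.2724 33.4903 14.1525 2.7481 0.0000
94.9981 85.6638 74.2655 60.3467 43.3500 22.5949 5.3857 0.0000 0.0000
99.0108 90.5639 80.2491 67.6534 52.2724 33.4903 10.5549 0.0000 0.0000 0.0000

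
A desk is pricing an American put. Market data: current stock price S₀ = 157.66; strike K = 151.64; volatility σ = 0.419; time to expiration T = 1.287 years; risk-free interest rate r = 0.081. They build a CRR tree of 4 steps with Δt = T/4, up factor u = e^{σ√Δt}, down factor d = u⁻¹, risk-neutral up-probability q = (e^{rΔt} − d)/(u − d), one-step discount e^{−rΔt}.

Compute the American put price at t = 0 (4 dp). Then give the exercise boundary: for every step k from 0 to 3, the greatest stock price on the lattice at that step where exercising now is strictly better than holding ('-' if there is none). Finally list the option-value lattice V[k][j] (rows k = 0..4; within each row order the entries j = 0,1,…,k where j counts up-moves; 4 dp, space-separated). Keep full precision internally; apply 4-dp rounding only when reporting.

Δt=0.32175, u=1.26829, d=0.78846, q=0.49589, disc=e^(-rΔt)=0.97427
k=4 terminal: V=max(K-S,0) → 90.7077 53.6268 0.0000 0.0000 0.0000
k=3: j=0 S=77.2798 intr=74.3602 cont=70.4593 V=74.3602[EX]; j=1 S=124.3091 intr=27.3309 cont=26.3384 V=27.3309[EX]; j=2 S=199.9586 intr=0.0000 cont=0.0000 V=0.0000[hold]; j=3 S=321.6452 intr=0.0000 cont=0.0000 V=0.0000[hold]  S*(3)=124.3091
k=2: j=0 S=98.0132 intr=53.6268 cont=49.7259 V=53.6268[EX]; j=1 S=157.6600 intr=0.0000 cont=13.4233 V=13.4233[hold]; j=2 S=253.6054 intr=0.0000 cont=0.0000 V=0.0000[hold]  S*(2)=98.0132
k=1: j=0 S=124.3091 intr=27.3309 cont=32.8236 V=32.8236[hold]; j=1 S=199.9586 intr=0.0000 cont=6.5928 V=6.5928[hold]  S*(1)=-
k=0: j=0 S=157.6600 intr=0.0000 cont=19.3063 V=19.3063[hold]  S*(0)=-

price = 19.3063
boundary = - - 98.0132 124.3091
tree:
19.3063
32.8236 6.5928
53.6268 13.4233 0.0000
74.3602 27.3309 0.0000 0.0000
90.7077 53.6268 0.0000 0.0000 0.0000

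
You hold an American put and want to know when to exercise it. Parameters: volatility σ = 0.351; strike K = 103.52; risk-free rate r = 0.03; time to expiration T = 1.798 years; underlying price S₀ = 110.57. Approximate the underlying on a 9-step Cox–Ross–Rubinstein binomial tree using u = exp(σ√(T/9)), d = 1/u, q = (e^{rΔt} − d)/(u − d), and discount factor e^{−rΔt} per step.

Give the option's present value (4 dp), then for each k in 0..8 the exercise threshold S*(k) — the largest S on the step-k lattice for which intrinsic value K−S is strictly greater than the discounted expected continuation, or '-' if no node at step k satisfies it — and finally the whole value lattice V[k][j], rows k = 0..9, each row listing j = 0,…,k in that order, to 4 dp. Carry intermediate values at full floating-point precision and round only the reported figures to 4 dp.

price = 14.6509
boundary = - - - - 59.0338 50.4622 59.0338 69.0613 80.7921
tree:
14.6509
20.2151 8.8051
27.1404 12.9641 4.4087
35.3378 18.5976 7.0221 1.6321
44.4862 25.8673 10.9531 2.8503 0.3324
53.0578 34.6751 16.6471 4.9203 0.6431 0.0000
60.3848 44.4862 24.4782 8.3698 1.2440 0.0000 0.0000
66.6479 53.0578 34.4587 13.9700 2.4064 0.0000 0.0000 0.0000
72.0016 60.3848 44.4862 22.7279 4.6549 0.0000 0.0000 0.0000 0.0000
76.5780 66.6479 53.0578 34.4587 9.0045 0.0000 0.0000 0.0000 0.0000 0.0000

Δt=0.19978, u=1.16986, d=0.85480, q=0.47994, disc=e^(-rΔt)=0.99402
k=9 terminal: V=max(K-S,0) → 76.5780 66.6479 53.0578 34.4587 9.0045 0.0000 0.0000 0.0000 0.0000 0.0000
k=8: j=0 S=31.5184 intr=72.0016 cont=71.3830 V=72.0016[EX]; j=1 S=43.1352 intr=60.3848 cont=59.7662 V=60.3848[EX]; j=2 S=59.0338 intr=44.4862 cont=43.8676 V=44.4862[EX]; j=3 S=80.7921 intr=22.7279 cont=22.1093 V=22.7279[EX]; j=4 S=110.5700 intr=0.0000 cont=4.6549 V=4.6549[hold]; j=5 S=151.3233 intr=0.0000 cont=0.0000 V=0.0000[hold]; j=6 S=207.0971 intr=0.0000 cont=0.0000 V=0.0000[hold]; j=7 S=283.4278 intr=0.0000 cont=0.0000 V=0.0000[hold]; j=8 S=387.8919 intr=0.0000 cont=0.0000 V=0.0000[hold]  S*(8)=80.7921
k=7: j=0 S=36.8721 intr=66.6479 cont=66.0293 V=66.6479[EX]; j=1 S=50.4622 intr=53.0578 cont=52.4392 V=53.0578[EX]; j=2 S=69.0613 intr=34.4587 cont=33.8401 V=34.4587[EX]; j=3 S=94.5155 intr=9.0045 cont=13.9700 V=13.9700[hold]; j=4 S=129.3515 intr=0.0000 cont=2.4064 V=2.4064[hold]; j=5 S=177.0271 intr=0.0000 cont=0.0000 V=0.0000[hold]; j=6 S=242.2748 intr=0.0000 cont=0.0000 V=0.0000[hold]; j=7 S=331.5710 intr=0.0000 cont=0.0000 V=0.0000[hold]  S*(7)=69.0613
k=6: j=0 S=43.1352 intr=60.3848 cont=59.7662 V=60.3848[EX]; j=1 S=59.0338 intr=44.4862 cont=43.8676 V=44.4862[EX]; j=2 S=80.7921 intr=22.7279 cont=24.4782 V=24.4782[hold]; j=3 S=110.5700 intr=0.0000 cont=8.3698 V=8.3698[hold]; j=4 S=151.3233 intr=0.0000 cont=1.2440 V=1.2440[hold]; j=5 S=207.0971 intr=0.0000 cont=0.0000 V=0.0000[hold]; j=6 S=283.4278 intr=0.0000 cont=0.0000 V=0.0000[hold]  S*(6)=59.0338
k=5: j=0 S=50.4622 intr=53.0578 cont=52.4392 V=53.0578[EX]; j=1 S=69.0613 intr=34.4587 cont=34.6751 V=34.6751[hold]; j=2 S=94.5155 intr=9.0045 cont=16.6471 V=16.6471[hold]; j=3 S=129.3515 intr=0.0000 cont=4.9203 V=4.9203[hold]; j=4 S=177.0271 intr=0.0000 cont=0.6431 V=0.6431[hold]; j=5 S=242.2748 intr=0.0000 cont=0.0000 V=0.0000[hold]  S*(5)=50.4622
k=4: j=0 S=59.0338 intr=44.4862 cont=43.9709 V=44.4862[EX]; j=1 S=80.7921 intr=22.7279 cont=25.8673 V=25.8673[hold]; j=2 S=110.5700 intr=0.0000 cont=10.9531 V=10.9531[hold]; j=3 S=151.3233 intr=0.0000 cont=2.8503 V=2.8503[hold]; j=4 S=207.0971 intr=0.0000 cont=0.3324 V=0.3324[hold]  S*(4)=59.0338
k=3: j=0 S=69.0613 intr=34.4587 cont=35.3378 V=35.3378[hold]; j=1 S=94.5155 intr=9.0045 cont=18.5976 V=18.5976[hold]; j=2 S=129.3515 intr=0.0000 cont=7.0221 V=7.0221[hold]; j=3 S=177.0271 intr=0.0000 cont=1.6321 V=1.6321[hold]  S*(3)=-
k=2: j=0 S=80.7921 intr=22.7279 cont=27.1404 V=27.1404[hold]; j=1 S=110.5700 intr=0.0000 cont=12.9641 V=12.9641[hold]; j=2 S=151.3233 intr=0.0000 cont=4.4087 V=4.4087[hold]  S*(2)=-
k=1: j=0 S=94.5155 intr=9.0045 cont=20.2151 V=20.2151[hold]; j=1 S=129.3515 intr=0.0000 cont=8.8051 V=8.8051[hold]  S*(1)=-
k=0: j=0 S=110.5700 intr=0.0000 cont=14.6509 V=14.6509[hold]  S*(0)=-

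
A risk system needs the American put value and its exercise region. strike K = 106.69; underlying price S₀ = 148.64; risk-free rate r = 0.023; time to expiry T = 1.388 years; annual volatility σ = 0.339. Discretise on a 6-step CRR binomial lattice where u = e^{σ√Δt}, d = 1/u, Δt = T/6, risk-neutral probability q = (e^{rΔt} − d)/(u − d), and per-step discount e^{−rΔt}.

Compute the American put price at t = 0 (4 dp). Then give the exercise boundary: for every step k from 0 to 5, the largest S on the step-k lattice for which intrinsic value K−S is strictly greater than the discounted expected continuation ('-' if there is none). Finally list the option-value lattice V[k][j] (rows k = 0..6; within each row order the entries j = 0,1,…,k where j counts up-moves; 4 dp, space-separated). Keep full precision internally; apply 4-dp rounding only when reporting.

params: Δt=0.23133 u=1.17709 d=0.84955 q=0.47562 e^(-rΔt)=0.99469
t_6 payoffs: 50.8086 29.2634 0.0000 0.0000 0.0000 0.0000 0.0000
t_5: node(5,0) S=65.7777 payoff=40.9123 vs cont=40.3461 → 40.9123 [stop]  node(5,1) S=91.1384 payoff=15.5516 vs cont=15.2639 → 15.5516 [stop]  node(5,2) S=126.2770 payoff=0.0000 vs cont=0.0000 → 0.0000 [wait]  node(5,3) S=174.9634 payoff=0.0000 vs cont=0.0000 → 0.0000 [wait]  node(5,4) S=242.4208 payoff=0.0000 vs cont=0.0000 → 0.0000 [wait]  node(5,5) S=335.8866 payoff=0.0000 vs cont=0.0000 → 0.0000 [wait]  ⇒ S*(5)=91.1384
t_4: node(4,0) S=77.4266 payoff=29.2634 vs cont=28.6973 → 29.2634 [stop]  node(4,1) S=107.2786 payoff=0.0000 vs cont=8.1117 → 8.1117 [wait]  node(4,2) S=148.6400 payoff=0.0000 vs cont=0.0000 → 0.0000 [wait]  node(4,3) S=205.9484 payoff=0.0000 vs cont=0.0000 → 0.0000 [wait]  node(4,4) S=285.3522 payoff=0.0000 vs cont=0.0000 → 0.0000 [wait]  ⇒ S*(4)=77.4266
t_3: node(3,0) S=91.1384 payoff=15.5516 vs cont=19.1015 → 19.1015 [wait]  node(3,1) S=126.2770 payoff=0.0000 vs cont=4.2311 → 4.2311 [wait]  node(3,2) S=174.9634 payoff=0.0000 vs cont=0.0000 → 0.0000 [wait]  node(3,3) S=242.4208 payoff=0.0000 vs cont=0.0000 → 0.0000 [wait]  ⇒ S*(3)=-
t_2: node(2,0) S=107.2786 payoff=0.0000 vs cont=11.9651 → 11.9651 [wait]  node(2,1) S=148.6400 payoff=0.0000 vs cont=2.2070 → 2.2070 [wait]  node(2,2) S=205.9484 payoff=0.0000 vs cont=0.0000 → 0.0000 [wait]  ⇒ S*(2)=-
t_1: node(1,0) S=126.2770 payoff=0.0000 vs cont=7.2851 → 7.2851 [wait]  node(1,1) S=174.9634 payoff=0.0000 vs cont=1.1512 → 1.1512 [wait]  ⇒ S*(1)=-
t_0: node(0,0) S=148.6400 payoff=0.0000 vs cont=4.3445 → 4.3445 [wait]  ⇒ S*(0)=-

price = 4.3445
boundary = - - - - 77.4266 91.1384
tree:
4.3445
7.2851 1.1512
11.9651 2.2070 0.0000
19.1015 4.2311 0.0000 0.0000
29.2634 8.1117 0.0000 0.0000 0.0000
40.9123 15.5516 0.0000 0.0000 0.0000 0.0000
50.8086 29.2634 0.0000 0.0000 0.0000 0.0000 0.0000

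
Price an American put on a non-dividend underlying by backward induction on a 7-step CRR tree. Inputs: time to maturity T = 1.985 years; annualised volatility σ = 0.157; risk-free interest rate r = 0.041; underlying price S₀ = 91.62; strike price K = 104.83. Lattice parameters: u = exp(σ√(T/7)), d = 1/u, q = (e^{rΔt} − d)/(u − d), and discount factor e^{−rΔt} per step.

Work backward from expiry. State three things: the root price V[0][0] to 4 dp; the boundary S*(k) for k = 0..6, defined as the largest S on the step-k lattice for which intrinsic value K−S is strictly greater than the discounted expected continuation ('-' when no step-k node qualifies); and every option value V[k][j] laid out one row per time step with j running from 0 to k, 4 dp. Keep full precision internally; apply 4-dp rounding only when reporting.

price = 13.7704
boundary = - 84.2716 77.5126 84.2716 91.6200 84.2716 91.6200
tree:
13.7704
20.5584 8.4867
27.3174 13.4656 4.5769
33.5343 20.5584 7.9250 1.9236
39.2526 27.3174 13.2100 3.7517 0.4626
44.5123 33.5343 20.5584 7.1522 1.0377 0.0000
49.3501 39.2526 27.3174 13.2100 2.3275 0.0000 0.0000
53.7999 44.5123 33.5343 20.5584 5.2208 0.0000 0.0000 0.0000

params: Δt=0.28357 u=1.08720 d=0.91979 q=0.54897 e^(-rΔt)=0.98844
t_7 payoffs: 53.7999 44.5123 33.5343 20.5584 5.2208 0.0000 0.0000 0.0000
t_6: node(6,0) S=55.4799 payoff=49.3501 vs cont=48.1383 → 49.3501 [stop]  node(6,1) S=65.5774 payoff=39.2526 vs cont=38.0409 → 39.2526 [stop]  node(6,2) S=77.5126 payoff=27.3174 vs cont=26.1057 → 27.3174 [stop]  node(6,3) S=91.6200 payoff=13.2100 vs cont=11.9983 → 13.2100 [stop]  node(6,4) S=108.2950 payoff=0.0000 vs cont=2.3275 → 2.3275 [wait]  node(6,5) S=128.0049 payoff=0.0000 vs cont=0.0000 → 0.0000 [wait]  node(6,6) S=151.3020 payoff=0.0000 vs cont=0.0000 → 0.0000 [wait]  ⇒ S*(6)=91.6200
t_5: node(5,0) S=60.3177 payoff=44.5123 vs cont=43.3005 → 44.5123 [stop]  node(5,1) S=71.2957 payoff=33.5343 vs cont=32.3226 → 33.5343 [stop]  node(5,2) S=84.2716 payoff=20.5584 vs cont=19.3467 → 20.5584 [stop]  node(5,3) S=99.6092 payoff=5.2208 vs cont=7.1522 → 7.1522 [wait]  node(5,4) S=117.7382 payoff=0.0000 vs cont=1.0377 → 1.0377 [wait]  node(5,5) S=139.1668 payoff=0.0000 vs cont=0.0000 → 0.0000 [wait]  ⇒ S*(5)=84.2716
t_4: node(4,0) S=65.5774 payoff=39.2526 vs cont=38.0409 → 39.2526 [stop]  node(4,1) S=77.5126 payoff=27.3174 vs cont=26.1057 → 27.3174 [stop]  node(4,2) S=91.6200 payoff=13.2100 vs cont=13.0463 → 13.2100 [stop]  node(4,3) S=108.2950 payoff=0.0000 vs cont=3.7517 → 3.7517 [wait]  node(4,4) S=128.0049 payoff=0.0000 vs cont=0.4626 → 0.4626 [wait]  ⇒ S*(4)=91.6200
t_3: node(3,0) S=71.2957 payoff=33.5343 vs cont=32.3226 → 33.5343 [stop]  node(3,1) S=84.2716 payoff=20.5584 vs cont=19.3467 → 20.5584 [stop]  node(3,2) S=99.6092 payoff=5.2208 vs cont=7.9250 → 7.9250 [wait]  node(3,3) S=117.7382 payoff=0.0000 vs cont=1.9236 → 1.9236 [wait]  ⇒ S*(3)=84.2716
t_2: node(2,0) S=77.5126 payoff=27.3174 vs cont=26.1057 → 27.3174 [stop]  node(2,1) S=91.6200 payoff=13.2100 vs cont=13.4656 → 13.4656 [wait]  node(2,2) S=108.2950 payoff=0.0000 vs cont=4.5769 → 4.5769 [wait]  ⇒ S*(2)=77.5126
t_1: node(1,0) S=84.2716 payoff=20.5584 vs cont=19.4854 → 20.5584 [stop]  node(1,1) S=99.6092 payoff=5.2208 vs cont=8.4867 → 8.4867 [wait]  ⇒ S*(1)=84.2716
t_0: node(0,0) S=91.6200 payoff=13.2100 vs cont=13.7704 → 13.7704 [wait]  ⇒ S*(0)=-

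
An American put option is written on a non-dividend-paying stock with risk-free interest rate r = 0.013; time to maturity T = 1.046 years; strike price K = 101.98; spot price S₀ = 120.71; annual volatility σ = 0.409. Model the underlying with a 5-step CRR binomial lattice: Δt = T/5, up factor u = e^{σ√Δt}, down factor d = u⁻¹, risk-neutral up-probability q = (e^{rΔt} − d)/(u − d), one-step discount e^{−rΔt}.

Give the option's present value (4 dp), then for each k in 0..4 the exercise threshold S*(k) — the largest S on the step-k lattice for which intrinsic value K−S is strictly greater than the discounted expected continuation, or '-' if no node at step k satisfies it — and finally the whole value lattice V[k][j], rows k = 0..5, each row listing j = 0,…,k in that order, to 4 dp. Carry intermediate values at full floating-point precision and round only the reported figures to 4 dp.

Δt=0.20920  u=1.20571  d=0.82939  q=0.46060  discount=0.99728
step 5 (expiry): payoffs max(K−S,0) = 54.6075 33.1127 1.8649 0.0000 0.0000 0.0000
step 4: (k=4,j=0): S=57.1175, (K−S)⁺=44.8625, hold=44.5855 ⇒ V=44.8625 exercise | (k=4,j=1): S=83.0341, (K−S)⁺=18.9459, hold=18.6690 ⇒ V=18.9459 exercise | (k=4,j=2): S=120.7100, (K−S)⁺=0.0000, hold=1.0032 ⇒ V=1.0032 continue | (k=4,j=3): S=175.4810, (K−S)⁺=0.0000, hold=0.0000 ⇒ V=0.0000 continue | (k=4,j=4): S=255.1039, (K−S)⁺=0.0000, hold=0.0000 ⇒ V=0.0000 continue  boundary S*=83.0341
step 3: (k=3,j=0): S=68.8673, (K−S)⁺=33.1127, hold=32.8358 ⇒ V=33.1127 exercise | (k=3,j=1): S=100.1151, (K−S)⁺=1.8649, hold=10.6524 ⇒ V=10.6524 continue | (k=3,j=2): S=145.5415, (K−S)⁺=0.0000, hold=0.5396 ⇒ V=0.5396 continue | (k=3,j=3): S=211.5795, (K−S)⁺=0.0000, hold=0.0000 ⇒ V=0.0000 continue  boundary S*=68.8673
step 2: (k=2,j=0): S=83.0341, (K−S)⁺=18.9459, hold=22.7056 ⇒ V=22.7056 continue | (k=2,j=1): S=120.7100, (K−S)⁺=0.0000, hold=5.9781 ⇒ V=5.9781 continue | (k=2,j=2): S=175.4810, (K−S)⁺=0.0000, hold=0.2903 ⇒ V=0.2903 continue  boundary S*=-
step 1: (k=1,j=0): S=100.1151, (K−S)⁺=1.8649, hold=14.9601 ⇒ V=14.9601 continue | (k=1,j=1): S=145.5415, (K−S)⁺=0.0000, hold=3.3492 ⇒ V=3.3492 continue  boundary S*=-
step 0: (k=0,j=0): S=120.7100, (K−S)⁺=0.0000, hold=9.5859 ⇒ V=9.5859 continue  boundary S*=-

price = 9.5859
boundary = - - - 68.8673 83.0341
tree:
9.5859
14.9601 3.3492
22.7056 5.9781 0.2903
33.1127 10.6524 0.5396 0.0000
44.8625 18.9459 1.0032 0.0000 0.0000
54.6075 33.1127 1.8649 0.0000 0.0000 0.0000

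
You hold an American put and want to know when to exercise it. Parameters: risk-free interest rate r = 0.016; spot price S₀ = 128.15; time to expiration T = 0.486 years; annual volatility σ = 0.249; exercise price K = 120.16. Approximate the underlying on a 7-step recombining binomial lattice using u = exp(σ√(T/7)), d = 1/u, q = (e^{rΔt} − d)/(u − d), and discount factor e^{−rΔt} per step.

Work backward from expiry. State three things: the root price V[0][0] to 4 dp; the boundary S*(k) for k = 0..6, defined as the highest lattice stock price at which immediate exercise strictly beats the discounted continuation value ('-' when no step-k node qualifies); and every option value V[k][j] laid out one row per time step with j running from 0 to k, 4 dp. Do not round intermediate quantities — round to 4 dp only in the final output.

Δt=0.06943, u=1.06781, d=0.93650, q=0.49207, disc=e^(-rΔt)=0.99889
k=7 terminal: V=max(K-S,0) → 39.2018 27.8500 14.9065 0.1480 0.0000 0.0000 0.0000 0.0000
k=6: j=0 S=86.4480 intr=33.7120 cont=33.5786 V=33.7120[EX]; j=1 S=98.5696 intr=21.5904 cont=21.4570 V=21.5904[EX]; j=2 S=112.3908 intr=7.7692 cont=7.6358 V=7.7692[EX]; j=3 S=128.1500 intr=0.0000 cont=0.0751 V=0.0751[hold]; j=4 S=146.1189 intr=0.0000 cont=0.0000 V=0.0000[hold]; j=5 S=166.6075 intr=0.0000 cont=0.0000 V=0.0000[hold]; j=6 S=189.9688 intr=0.0000 cont=0.0000 V=0.0000[hold]  S*(6)=112.3908
k=5: j=0 S=92.3100 intr=27.8500 cont=27.7166 V=27.8500[EX]; j=1 S=105.2535 intr=14.9065 cont=14.7730 V=14.9065[EX]; j=2 S=120.0120 intr=0.1480 cont=3.9788 V=3.9788[hold]; j=3 S=136.8398 intr=0.0000 cont=0.0381 V=0.0381[hold]; j=4 S=156.0273 intr=0.0000 cont=0.0000 V=0.0000[hold]; j=5 S=177.9051 intr=0.0000 cont=0.0000 V=0.0000[hold]  S*(5)=105.2535
k=4: j=0 S=98.5696 intr=21.5904 cont=21.4570 V=21.5904[EX]; j=1 S=112.3908 intr=7.7692 cont=9.5187 V=9.5187[hold]; j=2 S=128.1500 intr=0.0000 cont=2.0374 V=2.0374[hold]; j=3 S=146.1189 intr=0.0000 cont=0.0193 V=0.0193[hold]; j=4 S=166.6075 intr=0.0000 cont=0.0000 V=0.0000[hold]  S*(4)=98.5696
k=3: j=0 S=105.2535 intr=14.9065 cont=15.6330 V=15.6330[hold]; j=1 S=120.0120 intr=0.1480 cont=5.8309 V=5.8309[hold]; j=2 S=136.8398 intr=0.0000 cont=1.0432 V=1.0432[hold]; j=3 S=156.0273 intr=0.0000 cont=0.0098 V=0.0098[hold]  S*(3)=-
k=2: j=0 S=112.3908 intr=7.7692 cont=10.7977 V=10.7977[hold]; j=1 S=128.1500 intr=0.0000 cont=3.4712 V=3.4712[hold]; j=2 S=146.1189 intr=0.0000 cont=0.5341 V=0.5341[hold]  S*(2)=-
k=1: j=0 S=120.0120 intr=0.1480 cont=7.1846 V=7.1846[hold]; j=1 S=136.8398 intr=0.0000 cont=2.0237 V=2.0237[hold]  S*(1)=-
k=0: j=0 S=128.1500 intr=0.0000 cont=4.6399 V=4.6399[hold]  S*(0)=-

price = 4.6399
boundary = - - - - 98.5696 105.2535 112.3908
tree:
4.6399
7.1846 2.0237
10.7977 3.4712 0.5341
15.6330 5.8309 1.0432 0.0098
21.5904 9.5187 2.0374 0.0193 0.0000
27.8500 14.9065 3.9788 0.0381 0.0000 0.0000
33.7120 21.5904 7.7692 0.0751 0.0000 0.0000 0.0000
39.2018 27.8500 14.9065 0.1480 0.0000 0.0000 0.0000 0.0000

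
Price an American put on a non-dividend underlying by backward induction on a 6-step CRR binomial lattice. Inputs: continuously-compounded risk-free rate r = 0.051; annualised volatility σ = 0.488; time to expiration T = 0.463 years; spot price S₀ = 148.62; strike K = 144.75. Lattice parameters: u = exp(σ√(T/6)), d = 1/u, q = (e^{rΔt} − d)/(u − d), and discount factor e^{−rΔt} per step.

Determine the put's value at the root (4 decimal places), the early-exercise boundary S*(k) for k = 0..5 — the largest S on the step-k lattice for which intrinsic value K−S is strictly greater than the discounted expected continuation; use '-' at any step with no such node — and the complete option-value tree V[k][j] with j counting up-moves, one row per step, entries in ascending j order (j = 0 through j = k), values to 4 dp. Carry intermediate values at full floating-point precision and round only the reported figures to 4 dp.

params: Δt=0.07717 u=1.14518 d=0.87323 q=0.48066 e^(-rΔt)=0.99607
t_6 payoffs: 78.8574 58.3361 31.4238 0.0000 0.0000 0.0000 0.0000
t_5: node(5,0) S=75.4589 payoff=69.2911 vs cont=68.7226 → 69.2911 [stop]  node(5,1) S=98.9594 payoff=45.7906 vs cont=45.2220 → 45.7906 [stop]  node(5,2) S=129.7788 payoff=14.9712 vs cont=16.2555 → 16.2555 [wait]  node(5,3) S=170.1965 payoff=0.0000 vs cont=0.0000 → 0.0000 [wait]  node(5,4) S=223.2017 payoff=0.0000 vs cont=0.0000 → 0.0000 [wait]  node(5,5) S=292.7145 payoff=0.0000 vs cont=0.0000 → 0.0000 [wait]  ⇒ S*(5)=98.9594
t_4: node(4,0) S=86.4139 payoff=58.3361 vs cont=57.7675 → 58.3361 [stop]  node(4,1) S=113.3262 payoff=31.4238 vs cont=31.4701 → 31.4701 [wait]  node(4,2) S=148.6200 payoff=0.0000 vs cont=8.4089 → 8.4089 [wait]  node(4,3) S=194.9055 payoff=0.0000 vs cont=0.0000 → 0.0000 [wait]  node(4,4) S=255.6059 payoff=0.0000 vs cont=0.0000 → 0.0000 [wait]  ⇒ S*(4)=86.4139
t_3: node(3,0) S=98.9594 payoff=45.7906 vs cont=45.2442 → 45.7906 [stop]  node(3,1) S=129.7788 payoff=14.9712 vs cont=20.3054 → 20.3054 [wait]  node(3,2) S=170.1965 payoff=0.0000 vs cont=4.3499 → 4.3499 [wait]  node(3,3) S=223.2017 payoff=0.0000 vs cont=0.0000 → 0.0000 [wait]  ⇒ S*(3)=98.9594
t_2: node(2,0) S=113.3262 payoff=31.4238 vs cont=33.4091 → 33.4091 [wait]  node(2,1) S=148.6200 payoff=0.0000 vs cont=12.5866 → 12.5866 [wait]  node(2,2) S=194.9055 payoff=0.0000 vs cont=2.2502 → 2.2502 [wait]  ⇒ S*(2)=-
t_1: node(1,0) S=129.7788 payoff=14.9712 vs cont=23.3086 → 23.3086 [wait]  node(1,1) S=170.1965 payoff=0.0000 vs cont=7.5884 → 7.5884 [wait]  ⇒ S*(1)=-
t_0: node(0,0) S=148.6200 payoff=0.0000 vs cont=15.6906 → 15.6906 [wait]  ⇒ S*(0)=-

price = 15.6906
boundary = - - - 98.9594 86.4139 98.9594
tree:
15.6906
23.3086 7.5884
33.4091 12.5866 2.2502
45.7906 20.3054 4.3499 0.0000
58.3361 31.4701 8.4089 0.0000 0.0000
69.2911 45.7906 16.2555 0.0000 0.0000 0.0000
78.8574 58.3361 31.4238 0.0000 0.0000 0.0000 0.0000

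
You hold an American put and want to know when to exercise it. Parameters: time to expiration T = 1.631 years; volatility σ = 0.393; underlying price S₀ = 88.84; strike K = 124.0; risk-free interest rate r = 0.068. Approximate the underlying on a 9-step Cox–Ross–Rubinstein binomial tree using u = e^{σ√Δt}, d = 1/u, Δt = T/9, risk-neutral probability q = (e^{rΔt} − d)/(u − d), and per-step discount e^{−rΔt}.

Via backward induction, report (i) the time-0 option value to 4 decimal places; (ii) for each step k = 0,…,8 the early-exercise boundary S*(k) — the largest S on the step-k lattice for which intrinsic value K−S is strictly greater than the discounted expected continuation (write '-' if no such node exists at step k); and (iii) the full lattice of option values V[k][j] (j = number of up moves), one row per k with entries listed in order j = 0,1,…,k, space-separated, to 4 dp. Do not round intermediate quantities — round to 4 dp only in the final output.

Δt=0.18122  u=1.18211  d=0.84595  q=0.49516  discount=0.98775
step 9 (expiry): payoffs max(K−S,0) = 104.2899 96.4575 85.5125 70.2182 48.8462 18.9814 0.0000 0.0000 0.0000 0.0000
step 8: (k=8,j=0): S=23.2995, (K−S)⁺=100.7005, hold=99.1819 ⇒ V=100.7005 exercise | (k=8,j=1): S=32.5583, (K−S)⁺=91.4417, hold=89.9230 ⇒ V=91.4417 exercise | (k=8,j=2): S=45.4964, (K−S)⁺=78.5036, hold=76.9849 ⇒ V=78.5036 exercise | (k=8,j=3): S=63.5759, (K−S)⁺=60.4241, hold=58.9054 ⇒ V=60.4241 exercise | (k=8,j=4): S=88.8400, (K−S)⁺=35.1600, hold=33.6413 ⇒ V=35.1600 exercise | (k=8,j=5): S=124.1436, (K−S)⁺=0.0000, hold=9.4652 ⇒ V=9.4652 continue | (k=8,j=6): S=173.4762, (K−S)⁺=0.0000, hold=0.0000 ⇒ V=0.0000 continue | (k=8,j=7): S=242.4129, (K−S)⁺=0.0000, hold=0.0000 ⇒ V=0.0000 continue | (k=8,j=8): S=338.7438, (K−S)⁺=0.0000, hold=0.0000 ⇒ V=0.0000 continue  boundary S*=88.8400
step 7: (k=7,j=0): S=27.5425, (K−S)⁺=96.4575, hold=94.9388 ⇒ V=96.4575 exercise | (k=7,j=1): S=38.4875, (K−S)⁺=85.5125, hold=83.9938 ⇒ V=85.5125 exercise | (k=7,j=2): S=53.7818, (K−S)⁺=70.2182, hold=68.6996 ⇒ V=70.2182 exercise | (k=7,j=3): S=75.1538, (K−S)⁺=48.8462, hold=47.3276 ⇒ V=48.8462 exercise | (k=7,j=4): S=105.0186, (K−S)⁺=18.9814, hold=22.1623 ⇒ V=22.1623 continue | (k=7,j=5): S=146.7514, (K−S)⁺=0.0000, hold=4.7199 ⇒ V=4.7199 continue | (k=7,j=6): S=205.0680, (K−S)⁺=0.0000, hold=0.0000 ⇒ V=0.0000 continue | (k=7,j=7): S=286.5587, (K−S)⁺=0.0000, hold=0.0000 ⇒ V=0.0000 continue  boundary S*=75.1538
step 6: (k=6,j=0): S=32.5583, (K−S)⁺=91.4417, hold=89.9230 ⇒ V=91.4417 exercise | (k=6,j=1): S=45.4964, (K−S)⁺=78.5036, hold=76.9849 ⇒ V=78.5036 exercise | (k=6,j=2): S=63.5759, (K−S)⁺=60.4241, hold=58.9054 ⇒ V=60.4241 exercise | (k=6,j=3): S=88.8400, (K−S)⁺=35.1600, hold=35.1971 ⇒ V=35.1971 continue | (k=6,j=4): S=124.1436, (K−S)⁺=0.0000, hold=13.3599 ⇒ V=13.3599 continue | (k=6,j=5): S=173.4762, (K−S)⁺=0.0000, hold=2.3536 ⇒ V=2.3536 continue | (k=6,j=6): S=242.4129, (K−S)⁺=0.0000, hold=0.0000 ⇒ V=0.0000 continue  boundary S*=63.5759
step 5: (k=5,j=0): S=38.4875, (K−S)⁺=85.5125, hold=83.9938 ⇒ V=85.5125 exercise | (k=5,j=1): S=53.7818, (K−S)⁺=70.2182, hold=68.6996 ⇒ V=70.2182 exercise | (k=5,j=2): S=75.1538, (K−S)⁺=48.8462, hold=47.3457 ⇒ V=48.8462 exercise | (k=5,j=3): S=105.0186, (K−S)⁺=18.9814, hold=24.0856 ⇒ V=24.0856 continue | (k=5,j=4): S=146.7514, (K−S)⁺=0.0000, hold=7.8132 ⇒ V=7.8132 continue | (k=5,j=5): S=205.0680, (K−S)⁺=0.0000, hold=1.1737 ⇒ V=1.1737 continue  boundary S*=75.1538
step 4: (k=4,j=0): S=45.4964, (K−S)⁺=78.5036, hold=76.9849 ⇒ V=78.5036 exercise | (k=4,j=1): S=63.5759, (K−S)⁺=60.4241, hold=58.9054 ⇒ V=60.4241 exercise | (k=4,j=2): S=88.8400, (K−S)⁺=35.1600, hold=36.1378 ⇒ V=36.1378 continue | (k=4,j=3): S=124.1436, (K−S)⁺=0.0000, hold=15.8319 ⇒ V=15.8319 continue | (k=4,j=4): S=173.4762, (K−S)⁺=0.0000, hold=4.4702 ⇒ V=4.4702 continue  boundary S*=63.5759
step 3: (k=3,j=0): S=53.7818, (K−S)⁺=70.2182, hold=68.6996 ⇒ V=70.2182 exercise | (k=3,j=1): S=75.1538, (K−S)⁺=48.8462, hold=47.8058 ⇒ V=48.8462 exercise | (k=3,j=2): S=105.0186, (K−S)⁺=18.9814, hold=25.7637 ⇒ V=25.7637 continue | (k=3,j=3): S=146.7514, (K−S)⁺=0.0000, hold=10.0811 ⇒ V=10.0811 continue  boundary S*=75.1538
step 2: (k=2,j=0): S=63.5759, (K−S)⁺=60.4241, hold=58.9054 ⇒ V=60.4241 exercise | (k=2,j=1): S=88.8400, (K−S)⁺=35.1600, hold=36.9585 ⇒ V=36.9585 continue | (k=2,j=2): S=124.1436, (K−S)⁺=0.0000, hold=17.7779 ⇒ V=17.7779 continue  boundary S*=63.5759
step 1: (k=1,j=0): S=75.1538, (K−S)⁺=48.8462, hold=48.2072 ⇒ V=48.8462 exercise | (k=1,j=1): S=105.0186, (K−S)⁺=18.9814, hold=27.1248 ⇒ V=27.1248 continue  boundary S*=75.1538
step 0: (k=0,j=0): S=88.8400, (K−S)⁺=35.1600, hold=37.6242 ⇒ V=37.6242 continue  boundary S*=-

price = 37.6242
boundary = - 75.1538 63.5759 75.1538 63.5759 75.1538 63.5759 75.1538 88.8400
tree:
37.6242
48.8462 27.1248
60.4241 36.9585 17.7779
70.2182 48.8462 25.7637 10.0811
78.5036 60.4241 36.1378 15.8319 4.4702
85.5125 70.2182 48.8462 24.0856 7.8132 1.1737
91.4417 78.5036 60.4241 35.1971 13.3599 2.3536 0.0000
96.4575 85.5125 70.2182 48.8462 22.1623 4.7199 0.0000 0.0000
100.7005 91.4417 78.5036 60.4241 35.1600 9.4652 0.0000 0.0000 0.0000
104.2899 96.4575 85.5125 70.2182 48.8462 18.9814 0.0000 0.0000 0.0000 0.0000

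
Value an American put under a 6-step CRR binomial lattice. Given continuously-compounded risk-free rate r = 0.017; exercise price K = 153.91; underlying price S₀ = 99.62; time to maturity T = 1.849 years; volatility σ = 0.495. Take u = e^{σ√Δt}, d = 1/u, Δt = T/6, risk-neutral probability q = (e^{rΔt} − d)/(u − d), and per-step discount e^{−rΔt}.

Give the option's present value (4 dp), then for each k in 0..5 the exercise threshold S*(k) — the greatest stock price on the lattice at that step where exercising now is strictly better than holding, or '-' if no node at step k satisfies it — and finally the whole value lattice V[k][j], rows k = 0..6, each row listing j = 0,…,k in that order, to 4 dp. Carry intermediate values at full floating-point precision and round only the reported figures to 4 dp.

Δt=0.30817  u=1.31625  d=0.75973  q=0.44117  discount=0.99477
step 6 (expiry): payoffs max(K−S,0) = 134.7537 120.7213 96.4099 54.2900 0.0000 0.0000 0.0000
step 5: (k=5,j=0): S=25.2146, (K−S)⁺=128.6954, hold=127.8912 ⇒ V=128.6954 exercise | (k=5,j=1): S=43.6847, (K−S)⁺=110.2253, hold=109.4211 ⇒ V=110.2253 exercise | (k=5,j=2): S=75.6846, (K−S)⁺=78.2254, hold=77.4212 ⇒ V=78.2254 exercise | (k=5,j=3): S=131.1250, (K−S)⁺=22.7850, hold=30.1803 ⇒ V=30.1803 continue | (k=5,j=4): S=227.1765, (K−S)⁺=0.0000, hold=0.0000 ⇒ V=0.0000 continue | (k=5,j=5): S=393.5877, (K−S)⁺=0.0000, hold=0.0000 ⇒ V=0.0000 continue  boundary S*=75.6846
step 4: (k=4,j=0): S=33.1887, (K−S)⁺=120.7213, hold=119.9171 ⇒ V=120.7213 exercise | (k=4,j=1): S=57.5001, (K−S)⁺=96.4099, hold=95.6057 ⇒ V=96.4099 exercise | (k=4,j=2): S=99.6200, (K−S)⁺=54.2900, hold=56.7314 ⇒ V=56.7314 continue | (k=4,j=3): S=172.5935, (K−S)⁺=0.0000, hold=16.7775 ⇒ V=16.7775 continue | (k=4,j=4): S=299.0215, (K−S)⁺=0.0000, hold=0.0000 ⇒ V=0.0000 continue  boundary S*=57.5001
step 3: (k=3,j=0): S=43.6847, (K−S)⁺=110.2253, hold=109.4211 ⇒ V=110.2253 exercise | (k=3,j=1): S=75.6846, (K−S)⁺=78.2254, hold=78.4926 ⇒ V=78.4926 continue | (k=3,j=2): S=131.1250, (K−S)⁺=22.7850, hold=38.9006 ⇒ V=38.9006 continue | (k=3,j=3): S=227.1765, (K−S)⁺=0.0000, hold=9.3268 ⇒ V=9.3268 continue  boundary S*=43.6847
step 2: (k=2,j=0): S=57.5001, (K−S)⁺=96.4099, hold=95.7230 ⇒ V=96.4099 exercise | (k=2,j=1): S=99.6200, (K−S)⁺=54.2900, hold=60.7069 ⇒ V=60.7069 continue | (k=2,j=2): S=172.5935, (K−S)⁺=0.0000, hold=25.7184 ⇒ V=25.7184 continue  boundary S*=57.5001
step 1: (k=1,j=0): S=75.6846, (K−S)⁺=78.2254, hold=80.2374 ⇒ V=80.2374 continue | (k=1,j=1): S=131.1250, (K−S)⁺=22.7850, hold=45.0345 ⇒ V=45.0345 continue  boundary S*=-
step 0: (k=0,j=0): S=99.6200, (K−S)⁺=54.2900, hold=64.3688 ⇒ V=64.3688 continue  boundary S*=-

price = 64.3688
boundary = - - 57.5001 43.6847 57.5001 75.6846
tree:
64.3688
80.2374 45.0345
96.4099 60.7069 25.7184
110.2253 78.4926 38.9006 9.3268
120.7213 96.4099 56.7314 16.7775 0.0000
128.6954 110.2253 78.2254 30.1803 0.0000 0.0000
134.7537 120.7213 96.4099 54.2900 0.0000 0.0000 0.0000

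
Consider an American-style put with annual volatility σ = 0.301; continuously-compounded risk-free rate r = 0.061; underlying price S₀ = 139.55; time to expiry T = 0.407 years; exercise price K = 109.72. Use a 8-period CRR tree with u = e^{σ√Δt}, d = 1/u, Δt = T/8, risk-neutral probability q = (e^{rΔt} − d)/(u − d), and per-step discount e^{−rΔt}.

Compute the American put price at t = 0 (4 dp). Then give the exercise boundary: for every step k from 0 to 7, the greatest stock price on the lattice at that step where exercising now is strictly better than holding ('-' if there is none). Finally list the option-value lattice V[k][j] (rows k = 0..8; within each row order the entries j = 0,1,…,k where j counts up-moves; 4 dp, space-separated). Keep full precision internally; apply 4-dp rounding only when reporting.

price = 0.9437
boundary = - - - - - - 92.8579 99.3812
tree:
0.9437
1.6162 0.2927
2.7229 0.5452 0.0479
4.4968 1.0073 0.0973 0.0000
7.2427 1.8426 0.1976 0.0000 0.0000
11.2946 3.3300 0.4012 0.0000 0.0000 0.0000
16.8621 5.9265 0.8145 0.0000 0.0000 0.0000 0.0000
22.9571 10.3388 1.6537 0.0000 0.0000 0.0000 0.0000 0.0000
28.6521 16.8621 3.3573 0.0000 0.0000 0.0000 0.0000 0.0000 0.0000

Δt=0.05087  u=1.07025  d=0.93436  q=0.50591  discount=0.99690
step 8 (expiry): payoffs max(K−S,0) = 28.6521 16.8621 3.3573 0.0000 0.0000 0.0000 0.0000 0.0000 0.0000
step 7: (k=7,j=0): S=86.7629, (K−S)⁺=22.9571, hold=22.6171 ⇒ V=22.9571 exercise | (k=7,j=1): S=99.3812, (K−S)⁺=10.3388, hold=9.9988 ⇒ V=10.3388 exercise | (k=7,j=2): S=113.8346, (K−S)⁺=0.0000, hold=1.6537 ⇒ V=1.6537 continue | (k=7,j=3): S=130.3901, (K−S)⁺=0.0000, hold=0.0000 ⇒ V=0.0000 continue | (k=7,j=4): S=149.3534, (K−S)⁺=0.0000, hold=0.0000 ⇒ V=0.0000 continue | (k=7,j=5): S=171.0745, (K−S)⁺=0.0000, hold=0.0000 ⇒ V=0.0000 continue | (k=7,j=6): S=195.9546, (K−S)⁺=0.0000, hold=0.0000 ⇒ V=0.0000 continue | (k=7,j=7): S=224.4532, (K−S)⁺=0.0000, hold=0.0000 ⇒ V=0.0000 continue  boundary S*=99.3812
step 6: (k=6,j=0): S=92.8579, (K−S)⁺=16.8621, hold=16.5221 ⇒ V=16.8621 exercise | (k=6,j=1): S=106.3627, (K−S)⁺=3.3573, hold=5.9265 ⇒ V=5.9265 continue | (k=6,j=2): S=121.8315, (K−S)⁺=0.0000, hold=0.8145 ⇒ V=0.8145 continue | (k=6,j=3): S=139.5500, (K−S)⁺=0.0000, hold=0.0000 ⇒ V=0.0000 continue | (k=6,j=4): S=159.8454, (K−S)⁺=0.0000, hold=0.0000 ⇒ V=0.0000 continue | (k=6,j=5): S=183.0924, (K−S)⁺=0.0000, hold=0.0000 ⇒ V=0.0000 continue | (k=6,j=6): S=209.7204, (K−S)⁺=0.0000, hold=0.0000 ⇒ V=0.0000 continue  boundary S*=92.8579
step 5: (k=5,j=0): S=99.3812, (K−S)⁺=10.3388, hold=11.2946 ⇒ V=11.2946 continue | (k=5,j=1): S=113.8346, (K−S)⁺=0.0000, hold=3.3300 ⇒ V=3.3300 continue | (k=5,j=2): S=130.3901, (K−S)⁺=0.0000, hold=0.4012 ⇒ V=0.4012 continue | (k=5,j=3): S=149.3534, (K−S)⁺=0.0000, hold=0.0000 ⇒ V=0.0000 continue | (k=5,j=4): S=171.0745, (K−S)⁺=0.0000, hold=0.0000 ⇒ V=0.0000 continue | (k=5,j=5): S=195.9546, (K−S)⁺=0.0000, hold=0.0000 ⇒ V=0.0000 continue  boundary S*=-
step 4: (k=4,j=0): S=106.3627, (K−S)⁺=3.3573, hold=7.2427 ⇒ V=7.2427 continue | (k=4,j=1): S=121.8315, (K−S)⁺=0.0000, hold=1.8426 ⇒ V=1.8426 continue | (k=4,j=2): S=139.5500, (K−S)⁺=0.0000, hold=0.1976 ⇒ V=0.1976 continue | (k=4,j=3): S=159.8454, (K−S)⁺=0.0000, hold=0.0000 ⇒ V=0.0000 continue | (k=4,j=4): S=183.0924, (K−S)⁺=0.0000, hold=0.0000 ⇒ V=0.0000 continue  boundary S*=-
step 3: (k=3,j=0): S=113.8346, (K−S)⁺=0.0000, hold=4.4968 ⇒ V=4.4968 continue | (k=3,j=1): S=130.3901, (K−S)⁺=0.0000, hold=1.0073 ⇒ V=1.0073 continue | (k=3,j=2): S=149.3534, (K−S)⁺=0.0000, hold=0.0973 ⇒ V=0.0973 continue | (k=3,j=3): S=171.0745, (K−S)⁺=0.0000, hold=0.0000 ⇒ V=0.0000 continue  boundary S*=-
step 2: (k=2,j=0): S=121.8315, (K−S)⁺=0.0000, hold=2.7229 ⇒ V=2.7229 continue | (k=2,j=1): S=139.5500, (K−S)⁺=0.0000, hold=0.5452 ⇒ V=0.5452 continue | (k=2,j=2): S=159.8454, (K−S)⁺=0.0000, hold=0.0479 ⇒ V=0.0479 continue  boundary S*=-
step 1: (k=1,j=0): S=130.3901, (K−S)⁺=0.0000, hold=1.6162 ⇒ V=1.6162 continue | (k=1,j=1): S=149.3534, (K−S)⁺=0.0000, hold=0.2927 ⇒ V=0.2927 continue  boundary S*=-
step 0: (k=0,j=0): S=139.5500, (K−S)⁺=0.0000, hold=0.9437 ⇒ V=0.9437 continue  boundary S*=-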